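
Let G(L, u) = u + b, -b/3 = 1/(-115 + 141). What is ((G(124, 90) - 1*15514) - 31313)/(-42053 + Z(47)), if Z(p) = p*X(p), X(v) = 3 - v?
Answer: 57865/54626 ≈ 1.0593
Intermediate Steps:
Z(p) = p*(3 - p)
b = -3/26 (b = -3/(-115 + 141) = -3/26 ≈ -0.11538)
G(L, u) = -3/26 + u (G(L, u) = u - 3/26 = -3/26 + u)
((G(124, 90) - 1*15514) - 31313)/(-42053 + Z(47)) = (((-3/26 + 90) - 1*15514) - 31313)/(-42053 + 47*(3 - 1*47)) = ((2337/26 - 15514) - 31313)/(-42053 + 47*(3 - 47)) = (-401027/26 - 31313)/(-42053 + 47*(-44)) = -1215165/(26*(-42053 - 2068)) = -1215165/26/(-44121) = -1215165/26*(-1/44121) = 57865/54626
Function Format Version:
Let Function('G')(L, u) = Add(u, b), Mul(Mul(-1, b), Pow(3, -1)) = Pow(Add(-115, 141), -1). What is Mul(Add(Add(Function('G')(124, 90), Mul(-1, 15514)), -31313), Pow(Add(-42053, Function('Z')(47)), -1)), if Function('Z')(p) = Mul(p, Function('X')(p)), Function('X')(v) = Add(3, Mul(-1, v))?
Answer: Rational(57865, 54626) ≈ 1.0593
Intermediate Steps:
Function('Z')(p) = Mul(p, Add(3, Mul(-1, p)))
b = Rational(-3, 26) (b = Mul(-3, Pow(Add(-115, 141), -1)) = Mul(-3, Pow(26, -1)) = Mul(-3, Rational(1, 26)) = Rational(-3, 26) ≈ -0.11538)
Function('G')(L, u) = Add(Rational(-3, 26), u) (Function('G')(L, u) = Add(u, Rational(-3, 26)) = Add(Rational(-3, 26), u))
Mul(Add(Add(Function('G')(124, 90), Mul(-1, 15514)), -31313), Pow(Add(-42053, Function('Z')(47)), -1)) = Mul(Add(Add(Add(Rational(-3, 26), 90), Mul(-1, 15514)), -31313), Pow(Add(-42053, Mul(47, Add(3, Mul(-1, 47)))), -1)) = Mul(Add(Add(Rational(2337, 26), -15514), -31313), Pow(Add(-42053, Mul(47, Add(3, -47))), -1)) = Mul(Add(Rational(-401027, 26), -31313), Pow(Add(-42053, Mul(47, -44)), -1)) = Mul(Rational(-1215165, 26), Pow(Add(-42053, -2068), -1)) = Mul(Rational(-1215165, 26), Pow(-44121, -1)) = Mul(Rational(-1215165, 26), Rational(-1, 44121)) = Rational(57865, 54626)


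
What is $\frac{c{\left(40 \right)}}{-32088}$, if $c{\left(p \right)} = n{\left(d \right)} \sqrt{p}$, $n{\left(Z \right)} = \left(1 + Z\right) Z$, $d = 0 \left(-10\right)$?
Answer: $0$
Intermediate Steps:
$d = 0$
$n{\left(Z \right)} = Z \left(1 + Z\right)$
$c{\left(p \right)} = 0$ ($c{\left(p \right)} = 0 \left(1 + 0\right) \sqrt{p} = 0 \cdot 1 \sqrt{p} = 0 \sqrt{p} = 0$)
$\frac{c{\left(40 \right)}}{-32088} = \frac{0}{-32088} = 0 \left(- \frac{1}{32088}\right) = 0$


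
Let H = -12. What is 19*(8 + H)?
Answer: -76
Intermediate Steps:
19*(8 + H) = 19*(8 - 12) = 19*(-4) = -76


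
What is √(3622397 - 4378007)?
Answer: I*√755610 ≈ 869.26*I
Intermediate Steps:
√(3622397 - 4378007) = √(-755610) = I*√755610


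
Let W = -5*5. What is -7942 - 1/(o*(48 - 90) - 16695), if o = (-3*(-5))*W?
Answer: -7505189/945 ≈ -7942.0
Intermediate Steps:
W = -25
o = -375 (o = -3*(-5)*(-25) = 15*(-25) = -375)
-7942 - 1/(o*(48 - 90) - 16695) = -7942 - 1/(-375*(48 - 90) - 16695) = -7942 - 1/(-375*(-42) - 16695) = -7942 - 1/(15750 - 16695) = -7942 - 1/(-945) = -7942 - 1*(-1/945) = -7942 + 1/945 = -7505189/945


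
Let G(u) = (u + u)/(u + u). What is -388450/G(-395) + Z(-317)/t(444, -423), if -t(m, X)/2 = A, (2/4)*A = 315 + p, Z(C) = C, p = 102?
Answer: -647934283/1668 ≈ -3.8845e+5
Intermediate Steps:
G(u) = 1 (G(u) = (2*u)/((2*u)) = (2*u)*(1/(2*u)) = 1)
A = 834 (A = 2*(315 + 102) = 2*417 = 834)
t(m, X) = -1668 (t(m, X) = -2*834 = -1668)
-388450/G(-395) + Z(-317)/t(444, -423) = -388450/1 - 317/(-1668) = -388450*1 - 317*(-1/1668) = -388450 + 317/1668 = -647934283/1668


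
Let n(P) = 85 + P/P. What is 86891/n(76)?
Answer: 86891/86 ≈ 1010.4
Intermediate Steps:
n(P) = 86 (n(P) = 85 + 1 = 86)
86891/n(76) = 86891/86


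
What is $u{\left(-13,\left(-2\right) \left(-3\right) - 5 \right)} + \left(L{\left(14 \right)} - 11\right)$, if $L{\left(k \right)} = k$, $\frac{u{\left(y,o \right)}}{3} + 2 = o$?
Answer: $0$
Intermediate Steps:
$u{\left(y,o \right)} = -6 + 3 o$
$u{\left(-13,\left(-2\right) \left(-3\right) - 5 \right)} + \left(L{\left(14 \right)} - 11\right) = \left(-6 + 3 \left(\left(-2\right) \left(-3\right) - 5\right)\right) + \left(14 - 11\right) = \left(-6 + 3 \left(6 - 5\right)\right) + \left(14 - 11\right) = \left(-6 + 3 \cdot 1\right) + 3 = \left(-6 + 3\right) + 3 = -3 + 3 = 0$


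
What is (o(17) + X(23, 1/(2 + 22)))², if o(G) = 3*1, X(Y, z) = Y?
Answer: 676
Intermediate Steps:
o(G) = 3
(o(17) + X(23, 1/(2 + 22)))² = (3 + 23)² = 26² = 676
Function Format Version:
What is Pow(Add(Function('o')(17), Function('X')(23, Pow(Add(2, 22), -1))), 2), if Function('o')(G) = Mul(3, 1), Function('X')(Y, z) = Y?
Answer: 676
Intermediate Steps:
Function('o')(G) = 3
Pow(Add(Function('o')(17), Function('X')(23, Pow(Add(2, 22), -1))), 2) = Pow(Add(3, 23), 2) = Pow(26, 2) = 676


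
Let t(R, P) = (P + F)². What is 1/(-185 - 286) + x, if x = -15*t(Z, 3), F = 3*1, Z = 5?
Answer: -254341/471 ≈ -540.00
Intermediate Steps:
F = 3
t(R, P) = (3 + P)² (t(R, P) = (P + 3)² = (3 + P)²)
x = -540 (x = -15*(3 + 3)² = -15*6² = -15*36 = -540)
1/(-185 - 286) + x = 1/(-185 - 286) - 540 = 1/(-471) - 540 = -1/471 - 540 = -254341/471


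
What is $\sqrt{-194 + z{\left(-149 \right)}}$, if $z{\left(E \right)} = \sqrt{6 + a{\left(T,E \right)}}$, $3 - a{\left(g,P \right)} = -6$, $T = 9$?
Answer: $\sqrt{-194 + \sqrt{15}} \approx 13.789 i$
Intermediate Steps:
$a{\left(g,P \right)} = 9$ ($a{\left(g,P \right)} = 3 - -6 = 3 + 6 = 9$)
$z{\left(E \right)} = \sqrt{15}$ ($z{\left(E \right)} = \sqrt{6 + 9} = \sqrt{15}$)
$\sqrt{-194 + z{\left(-149 \right)}} = \sqrt{-194 + \sqrt{15}}$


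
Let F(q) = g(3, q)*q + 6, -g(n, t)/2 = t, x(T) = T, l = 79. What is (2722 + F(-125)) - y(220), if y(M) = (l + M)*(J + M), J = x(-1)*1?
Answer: -94003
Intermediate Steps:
J = -1 (J = -1*1 = -1)
g(n, t) = -2*t
y(M) = (-1 + M)*(79 + M) (y(M) = (79 + M)*(-1 + M) = (-1 + M)*(79 + M))
F(q) = 6 - 2*q² (F(q) = (-2*q)*q + 6 = -2*q² + 6 = 6 - 2*q²)
(2722 + F(-125)) - y(220) = (2722 + (6 - 2*(-125)²)) - (-79 + 220² + 78*220) = (2722 + (6 - 2*15625)) - (-79 + 48400 + 17160) = (2722 + (6 - 31250)) - 1*65481 = (2722 - 31244) - 65481 = -28522 - 65481 = -94003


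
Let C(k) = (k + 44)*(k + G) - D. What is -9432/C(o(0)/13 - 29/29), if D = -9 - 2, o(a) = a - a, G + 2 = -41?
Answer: 1048/209 ≈ 5.0144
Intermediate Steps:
G = -43 (G = -2 - 41 = -43)
o(a) = 0
D = -11
C(k) = 11 + (-43 + k)*(44 + k) (C(k) = (k + 44)*(k - 43) - 1*(-11) = (44 + k)*(-43 + k) + 11 = (-43 + k)*(44 + k) + 11 = 11 + (-43 + k)*(44 + k))
-9432/C(o(0)/13 - 29/29) = -9432/(-1881 + (0/13 - 29/29) + (0/13 - 29/29)**2) = -9432/(-1881 + (0*(1/13) - 29*1/29) + (0*(1/13) - 29*1/29)**2) = -9432/(-1881 + (0 - 1) + (0 - 1)**2) = -9432/(-1881 - 1 + (-1)**2) = -9432/(-1881 - 1 + 1) = -9432/(-1881) = -9432*(-1/1881) = 1048/209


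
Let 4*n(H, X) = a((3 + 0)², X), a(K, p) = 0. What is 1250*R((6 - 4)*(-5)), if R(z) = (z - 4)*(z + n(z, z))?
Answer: 175000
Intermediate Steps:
n(H, X) = 0 (n(H, X) = (¼)*0 = 0)
R(z) = z*(-4 + z) (R(z) = (z - 4)*(z + 0) = (-4 + z)*z = z*(-4 + z))
1250*R((6 - 4)*(-5)) = 1250*(((6 - 4)*(-5))*(-4 + (6 - 4)*(-5))) = 1250*((2*(-5))*(-4 + 2*(-5))) = 1250*(-10*(-4 - 10)) = 1250*(-10*(-14)) = 1250*140 = 175000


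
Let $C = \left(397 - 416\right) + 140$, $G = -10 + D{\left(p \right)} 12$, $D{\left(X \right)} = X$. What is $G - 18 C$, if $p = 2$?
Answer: $-2164$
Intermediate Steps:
$G = 14$ ($G = -10 + 2 \cdot 12 = -10 + 24 = 14$)
$C = 121$ ($C = -19 + 140 = 121$)
$G - 18 C = 14 - 2178 = -2164$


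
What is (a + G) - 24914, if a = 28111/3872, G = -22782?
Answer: -184650801/3872 ≈ -47689.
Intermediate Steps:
a = 28111/3872 (a = 28111*(1/3872) = 28111/3872 ≈ 7.2601)
(a + G) - 24914 = (28111/3872 - 22782) - 24914 = -88183793/3872 - 24914 = -184650801/3872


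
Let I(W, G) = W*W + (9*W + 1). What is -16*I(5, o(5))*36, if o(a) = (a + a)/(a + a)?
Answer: -40896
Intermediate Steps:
o(a) = 1 (o(a) = (2*a)/((2*a)) = (2*a)*(1/(2*a)) = 1)
I(W, G) = 1 + W² + 9*W (I(W, G) = W² + (1 + 9*W) = 1 + W² + 9*W)
-16*I(5, o(5))*36 = -16*(1 + 5² + 9*5)*36 = -16*(1 + 25 + 45)*36 = -16*71*36 = -1136*36 = -1*40896 = -40896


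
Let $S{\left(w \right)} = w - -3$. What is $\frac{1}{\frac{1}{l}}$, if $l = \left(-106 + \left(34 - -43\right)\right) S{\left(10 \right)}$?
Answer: $-377$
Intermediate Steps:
$S{\left(w \right)} = 3 + w$ ($S{\left(w \right)} = w + 3 = 3 + w$)
$l = -377$ ($l = \left(-106 + \left(34 - -43\right)\right) \left(3 + 10\right) = \left(-106 + \left(34 + 43\right)\right) 13 = \left(-106 + 77\right) 13 = \left(-29\right) 13 = -377$)
$\frac{1}{\frac{1}{l}} = \frac{1}{\frac{1}{-377}} = \frac{1}{- \frac{1}{377}} = -377$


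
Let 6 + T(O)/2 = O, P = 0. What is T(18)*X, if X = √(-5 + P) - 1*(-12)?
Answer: 288 + 24*I*√5 ≈ 288.0 + 53.666*I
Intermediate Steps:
T(O) = -12 + 2*O
X = 12 + I*√5 (X = √(-5 + 0) - 1*(-12) = √(-5) + 12 = I*√5 + 12 = 12 + I*√5 ≈ 12.0 + 2.2361*I)
T(18)*X = (-12 + 2*18)*(12 + I*√5) = (-12 + 36)*(12 + I*√5) = 24*(12 + I*√5) = 288 + 24*I*√5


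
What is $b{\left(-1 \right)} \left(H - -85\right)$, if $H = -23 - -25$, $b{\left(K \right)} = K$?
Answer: $-87$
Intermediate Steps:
$H = 2$ ($H = -23 + 25 = 2$)
$b{\left(-1 \right)} \left(H - -85\right) = - (2 - -85) = - (2 + 85) = \left(-1\right) 87 = -87$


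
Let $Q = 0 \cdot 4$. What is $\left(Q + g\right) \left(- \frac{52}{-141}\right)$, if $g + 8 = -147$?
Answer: $- \frac{8060}{141} \approx -57.163$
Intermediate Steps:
$Q = 0$
$g = -155$ ($g = -8 - 147 = -155$)
$\left(Q + g\right) \left(- \frac{52}{-141}\right) = \left(0 - 155\right) \left(- \frac{52}{-141}\right) = - 155 \left(\left(-52\right) \left(- \frac{1}{141}\right)\right) = \left(-155\right) \frac{52}{141} = - \frac{8060}{141}$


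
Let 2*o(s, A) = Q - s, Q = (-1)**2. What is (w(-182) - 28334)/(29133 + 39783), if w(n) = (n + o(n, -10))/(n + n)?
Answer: -6875657/16723616 ≈ -0.41113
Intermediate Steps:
Q = 1
o(s, A) = 1/2 - s/2 (o(s, A) = (1 - s)/2 = 1/2 - s/2)
w(n) = (1/2 + n/2)/(2*n) (w(n) = (n + (1/2 - n/2))/(n + n) = (1/2 + n/2)/((2*n)) = (1/2 + n/2)*(1/(2*n)) = (1/2 + n/2)/(2*n))
(w(-182) - 28334)/(29133 + 39783) = ((1/4)*(1 - 182)/(-182) - 28334)/(29133 + 39783) = ((1/4)*(-1/182)*(-181) - 28334)/68916 = (181/728 - 28334)*(1/68916) = -20626971/728*1/68916 = -6875657/16723616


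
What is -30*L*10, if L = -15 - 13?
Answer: 8400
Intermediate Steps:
L = -28
-30*L*10 = -30*(-28)*10 = 840*10 = 8400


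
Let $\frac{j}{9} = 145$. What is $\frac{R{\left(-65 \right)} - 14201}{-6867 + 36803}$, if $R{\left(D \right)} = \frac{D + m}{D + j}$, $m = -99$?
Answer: $- \frac{4402351}{9280160} \approx -0.47438$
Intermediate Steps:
$j = 1305$ ($j = 9 \cdot 145 = 1305$)
$R{\left(D \right)} = \frac{-99 + D}{1305 + D}$ ($R{\left(D \right)} = \frac{D - 99}{D + 1305} = \frac{-99 + D}{1305 + D}$)
$\frac{R{\left(-65 \right)} - 14201}{-6867 + 36803} = \frac{\frac{-99 - 65}{1305 - 65} - 14201}{-6867 + 36803} = \frac{\frac{1}{1240} \left(-164\right) - 14201}{29936} = \left(\frac{1}{1240} \left(-164\right) - 14201\right) \frac{1}{29936} = \left(- \frac{41}{310} - 14201\right) \frac{1}{29936} = \left(- \frac{4402351}{310}\right) \frac{1}{29936} = - \frac{4402351}{9280160}$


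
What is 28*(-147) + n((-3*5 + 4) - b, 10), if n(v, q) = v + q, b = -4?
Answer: -4113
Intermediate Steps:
n(v, q) = q + v
28*(-147) + n((-3*5 + 4) - b, 10) = 28*(-147) + (10 + ((-3*5 + 4) - 1*(-4))) = -4116 + (10 + ((-15 + 4) + 4)) = -4116 + (10 + (-11 + 4)) = -4116 + (10 - 7) = -4116 + 3 = -4113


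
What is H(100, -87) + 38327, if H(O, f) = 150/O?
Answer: 76657/2 ≈ 38329.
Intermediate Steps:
H(100, -87) + 38327 = 150/100 + 38327 = 150*(1/100) + 38327 = 3/2 + 38327 = 76657/2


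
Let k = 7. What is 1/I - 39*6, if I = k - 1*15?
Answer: -1873/8 ≈ -234.13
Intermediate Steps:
I = -8 (I = 7 - 1*15 = 7 - 15 = -8)
1/I - 39*6 = 1/(-8) - 39*6 = -⅛ - 234 = -1873/8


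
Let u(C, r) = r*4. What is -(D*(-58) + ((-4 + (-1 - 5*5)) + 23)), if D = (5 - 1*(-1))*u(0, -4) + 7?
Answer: -5155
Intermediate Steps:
u(C, r) = 4*r
D = -89 (D = (5 - 1*(-1))*(4*(-4)) + 7 = (5 + 1)*(-16) + 7 = 6*(-16) + 7 = -96 + 7 = -89)
-(D*(-58) + ((-4 + (-1 - 5*5)) + 23)) = -(-89*(-58) + ((-4 + (-1 - 5*5)) + 23)) = -(5162 + ((-4 + (-1 - 25)) + 23)) = -(5162 + ((-4 - 26) + 23)) = -(5162 + (-30 + 23)) = -(5162 - 7) = -1*5155 = -5155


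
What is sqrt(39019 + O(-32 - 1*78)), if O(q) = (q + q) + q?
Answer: sqrt(38689) ≈ 196.70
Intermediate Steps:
O(q) = 3*q (O(q) = 2*q + q = 3*q)
sqrt(39019 + O(-32 - 1*78)) = sqrt(39019 + 3*(-32 - 1*78)) = sqrt(39019 + 3*(-32 - 78)) = sqrt(39019 + 3*(-110)) = sqrt(39019 - 330) = sqrt(38689)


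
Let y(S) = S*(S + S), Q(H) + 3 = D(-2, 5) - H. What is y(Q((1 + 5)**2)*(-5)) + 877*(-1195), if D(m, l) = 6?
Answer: -993565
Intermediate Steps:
Q(H) = 3 - H (Q(H) = -3 + (6 - H) = 3 - H)
y(S) = 2*S**2 (y(S) = S*(2*S) = 2*S**2)
y(Q((1 + 5)**2)*(-5)) + 877*(-1195) = 2*((3 - (1 + 5)**2)*(-5))**2 + 877*(-1195) = 2*((3 - 1*6**2)*(-5))**2 - 1048015 = 2*((3 - 1*36)*(-5))**2 - 1048015 = 2*((3 - 36)*(-5))**2 - 1048015 = 2*(-33*(-5))**2 - 1048015 = 2*165**2 - 1048015 = 2*27225 - 1048015 = 54450 - 1048015 = -993565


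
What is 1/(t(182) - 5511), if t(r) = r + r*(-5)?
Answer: -1/6239 ≈ -0.00016028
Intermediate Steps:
t(r) = -4*r (t(r) = r - 5*r = -4*r)
1/(t(182) - 5511) = 1/(-4*182 - 5511) = 1/(-728 - 5511) = 1/(-6239) = -1/6239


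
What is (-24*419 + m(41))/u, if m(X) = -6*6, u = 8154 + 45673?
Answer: -10092/53827 ≈ -0.18749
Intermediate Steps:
u = 53827
m(X) = -36
(-24*419 + m(41))/u = (-24*419 - 36)/53827 = (-10056 - 36)*(1/53827) = -10092*1/53827 = -10092/53827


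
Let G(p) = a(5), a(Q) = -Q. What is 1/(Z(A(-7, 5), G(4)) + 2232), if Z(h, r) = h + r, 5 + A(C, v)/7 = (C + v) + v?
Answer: 1/2213 ≈ 0.00045188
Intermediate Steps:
A(C, v) = -35 + 7*C + 14*v (A(C, v) = -35 + 7*((C + v) + v) = -35 + 7*(C + 2*v) = -35 + (7*C + 14*v) = -35 + 7*C + 14*v)
G(p) = -5 (G(p) = -1*5 = -5)
1/(Z(A(-7, 5), G(4)) + 2232) = 1/(((-35 + 7*(-7) + 14*5) - 5) + 2232) = 1/(((-35 - 49 + 70) - 5) + 2232) = 1/((-14 - 5) + 2232) = 1/(-19 + 2232) = 1/2213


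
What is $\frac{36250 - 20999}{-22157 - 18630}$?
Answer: $- \frac{15251}{40787} \approx -0.37392$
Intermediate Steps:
$\frac{36250 - 20999}{-22157 - 18630} = \frac{15251}{-40787} = 15251 \left(- \frac{1}{40787}\right) = - \frac{15251}{40787}$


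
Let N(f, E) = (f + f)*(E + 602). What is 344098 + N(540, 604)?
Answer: 1646578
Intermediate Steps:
N(f, E) = 2*f*(602 + E) (N(f, E) = (2*f)*(602 + E) = 2*f*(602 + E))
344098 + N(540, 604) = 344098 + 2*540*(602 + 604) = 344098 + 2*540*1206 = 344098 + 1302480 = 1646578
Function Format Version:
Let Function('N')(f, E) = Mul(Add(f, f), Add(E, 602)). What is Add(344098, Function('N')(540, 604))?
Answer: 1646578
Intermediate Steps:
Function('N')(f, E) = Mul(2, f, Add(602, E)) (Function('N')(f, E) = Mul(Mul(2, f), Add(602, E)) = Mul(2, f, Add(602, E)))
Add(344098, Function('N')(540, 604)) = Add(344098, Mul(2, 540, Add(602, 604))) = Add(344098, Mul(2, 540, 1206)) = Add(344098, 1302480) = 1646578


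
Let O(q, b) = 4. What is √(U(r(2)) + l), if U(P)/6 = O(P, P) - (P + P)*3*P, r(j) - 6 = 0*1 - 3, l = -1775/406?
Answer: 5*I*√2006858/406 ≈ 17.446*I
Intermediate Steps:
l = -1775/406 (l = -1775*1/406 = -1775/406 ≈ -4.3719)
r(j) = 3 (r(j) = 6 + (0*1 - 3) = 6 + (0 - 3) = 6 - 3 = 3)
U(P) = 24 - 36*P² (U(P) = 6*(4 - (P + P)*3*P) = 6*(4 - 2*P*3*P) = 6*(4 - 6*P²) = 24 - 36*P²)
√(U(r(2)) + l) = √((24 - 36*3²) - 1775/406) = √((24 - 36*9) - 1775/406) = √((24 - 324) - 1775/406) = √(-300 - 1775/406) = √(-123575/406) = 5*I*√2006858/406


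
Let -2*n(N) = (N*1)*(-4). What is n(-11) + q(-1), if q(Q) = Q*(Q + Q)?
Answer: -20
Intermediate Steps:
n(N) = 2*N (n(N) = -N*1*(-4)/2 = -N*(-4)/2 = -(-2)*N = 2*N)
q(Q) = 2*Q² (q(Q) = Q*(2*Q) = 2*Q²)
n(-11) + q(-1) = 2*(-11) + 2*(-1)² = -22 + 2*1 = -22 + 2 = -20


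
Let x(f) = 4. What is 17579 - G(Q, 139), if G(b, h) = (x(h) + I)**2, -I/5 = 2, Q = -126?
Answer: 17543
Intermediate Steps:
I = -10 (I = -5*2 = -10)
G(b, h) = 36 (G(b, h) = (4 - 10)**2 = (-6)**2 = 36)
17579 - G(Q, 139) = 17579 - 1*36 = 17579 - 36 = 17543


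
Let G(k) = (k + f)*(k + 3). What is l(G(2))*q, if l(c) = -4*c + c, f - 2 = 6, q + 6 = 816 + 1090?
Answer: -285000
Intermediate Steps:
q = 1900 (q = -6 + (816 + 1090) = -6 + 1906 = 1900)
f = 8 (f = 2 + 6 = 8)
G(k) = (3 + k)*(8 + k) (G(k) = (k + 8)*(k + 3) = (8 + k)*(3 + k) = (3 + k)*(8 + k))
l(c) = -3*c
l(G(2))*q = -3*(24 + 2**2 + 11*2)*1900 = -3*(24 + 4 + 22)*1900 = -3*50*1900 = -150*1900 = -285000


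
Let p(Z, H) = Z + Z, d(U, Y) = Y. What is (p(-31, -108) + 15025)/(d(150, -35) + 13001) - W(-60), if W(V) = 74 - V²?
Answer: 45733079/12966 ≈ 3527.2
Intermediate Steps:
p(Z, H) = 2*Z
(p(-31, -108) + 15025)/(d(150, -35) + 13001) - W(-60) = (2*(-31) + 15025)/(-35 + 13001) - (74 - 1*(-60)²) = (-62 + 15025)/12966 - (74 - 1*3600) = 14963*(1/12966) - (74 - 3600) = 14963/12966 - 1*(-3526) = 14963/12966 + 3526 = 45733079/12966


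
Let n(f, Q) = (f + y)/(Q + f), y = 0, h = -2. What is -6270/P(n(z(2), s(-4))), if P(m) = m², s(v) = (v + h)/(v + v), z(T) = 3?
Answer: -78375/8 ≈ -9796.9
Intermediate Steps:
s(v) = (-2 + v)/(2*v) (s(v) = (v - 2)/(v + v) = (-2 + v)/((2*v)) = (-2 + v)*(1/(2*v)) = (-2 + v)/(2*v))
n(f, Q) = f/(Q + f) (n(f, Q) = (f + 0)/(Q + f) = f/(Q + f))
-6270/P(n(z(2), s(-4))) = -6270*((½)*(-2 - 4)/(-4) + 3)²/9 = -6270*((½)*(-¼)*(-6) + 3)²/9 = -6270*(¾ + 3)²/9 = -6270/((3/(15/4))²) = -6270/((3*(4/15))²) = -6270/((⅘)²) = -6270/16/25 = -6270*25/16 = -78375/8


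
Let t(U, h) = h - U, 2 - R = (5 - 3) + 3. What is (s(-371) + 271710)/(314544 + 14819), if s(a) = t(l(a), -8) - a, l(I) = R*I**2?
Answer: 684996/329363 ≈ 2.0798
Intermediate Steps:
R = -3 (R = 2 - ((5 - 3) + 3) = 2 - (2 + 3) = 2 - 1*5 = 2 - 5 = -3)
l(I) = -3*I**2
s(a) = -8 - a + 3*a**2 (s(a) = (-8 - (-3)*a**2) - a = (-8 + 3*a**2) - a = -8 - a + 3*a**2)
(s(-371) + 271710)/(314544 + 14819) = ((-8 - 1*(-371) + 3*(-371)**2) + 271710)/(314544 + 14819) = ((-8 + 371 + 3*137641) + 271710)/329363 = ((-8 + 371 + 412923) + 271710)*(1/329363) = (413286 + 271710)*(1/329363) = 684996*(1/329363) = 684996/329363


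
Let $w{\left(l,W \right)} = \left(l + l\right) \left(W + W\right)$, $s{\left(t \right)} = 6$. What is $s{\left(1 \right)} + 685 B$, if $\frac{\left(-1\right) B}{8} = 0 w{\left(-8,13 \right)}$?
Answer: $6$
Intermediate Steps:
$w{\left(l,W \right)} = 4 W l$ ($w{\left(l,W \right)} = 2 l 2 W = 4 W l$)
$B = 0$ ($B = - 8 \cdot 0 \cdot 4 \cdot 13 \left(-8\right) = - 8 \cdot 0 \left(-416\right) = \left(-8\right) 0 = 0$)
$s{\left(1 \right)} + 685 B = 6 + 685 \cdot 0 = 6 + 0 = 6$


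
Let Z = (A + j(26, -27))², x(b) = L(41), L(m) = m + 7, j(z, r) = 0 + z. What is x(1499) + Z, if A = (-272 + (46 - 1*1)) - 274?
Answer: 225673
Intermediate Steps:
j(z, r) = z
L(m) = 7 + m
x(b) = 48 (x(b) = 7 + 41 = 48)
A = -501 (A = (-272 + (46 - 1)) - 274 = (-272 + 45) - 274 = -227 - 274 = -501)
Z = 225625 (Z = (-501 + 26)² = (-475)² = 225625)
x(1499) + Z = 48 + 225625 = 225673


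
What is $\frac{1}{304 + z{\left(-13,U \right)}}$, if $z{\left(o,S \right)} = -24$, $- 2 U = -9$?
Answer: $\frac{1}{280} \approx 0.0035714$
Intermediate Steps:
$U = \frac{9}{2}$ ($U = \left(- \frac{1}{2}\right) \left(-9\right) = \frac{9}{2} \approx 4.5$)
$\frac{1}{304 + z{\left(-13,U \right)}} = \frac{1}{304 - 24} = \frac{1}{280}$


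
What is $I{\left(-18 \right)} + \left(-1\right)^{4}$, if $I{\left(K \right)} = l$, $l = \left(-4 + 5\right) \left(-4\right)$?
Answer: $-3$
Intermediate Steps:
$l = -4$ ($l = 1 \left(-4\right) = -4$)
$I{\left(K \right)} = -4$
$I{\left(-18 \right)} + \left(-1\right)^{4} = -4 + \left(-1\right)^{4} = -4 + 1 = -3$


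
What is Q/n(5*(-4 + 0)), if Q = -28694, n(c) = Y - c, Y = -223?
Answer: 28694/203 ≈ 141.35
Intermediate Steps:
n(c) = -223 - c
Q/n(5*(-4 + 0)) = -28694/(-223 - 5*(-4 + 0)) = -28694/(-223 - 5*(-4)) = -28694/(-223 - 1*(-20)) = -28694/(-223 + 20) = -28694/(-203) = -28694*(-1/203) = 28694/203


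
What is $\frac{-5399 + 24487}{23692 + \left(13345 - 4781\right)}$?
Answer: $\frac{1193}{2016} \approx 0.59177$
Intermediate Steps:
$\frac{-5399 + 24487}{23692 + \left(13345 - 4781\right)} = \frac{19088}{23692 + 8564} = \frac{19088}{32256} = 19088 \cdot \frac{1}{32256} = \frac{1193}{2016}$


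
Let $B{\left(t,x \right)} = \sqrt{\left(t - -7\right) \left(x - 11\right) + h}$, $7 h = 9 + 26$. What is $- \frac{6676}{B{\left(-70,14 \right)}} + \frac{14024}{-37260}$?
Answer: $- \frac{3506}{9315} + \frac{1669 i \sqrt{46}}{23} \approx -0.37638 + 492.16 i$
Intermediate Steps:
$h = 5$ ($h = \frac{9 + 26}{7} = \frac{1}{7} \cdot 35 = 5$)
$B{\left(t,x \right)} = \sqrt{5 + \left(-11 + x\right) \left(7 + t\right)}$ ($B{\left(t,x \right)} = \sqrt{\left(t - -7\right) \left(x - 11\right) + 5} = \sqrt{\left(t + 7\right) \left(-11 + x\right) + 5} = \sqrt{\left(7 + t\right) \left(-11 + x\right) + 5} = \sqrt{\left(-11 + x\right) \left(7 + t\right) + 5} = \sqrt{5 + \left(-11 + x\right) \left(7 + t\right)}$)
$- \frac{6676}{B{\left(-70,14 \right)}} + \frac{14024}{-37260} = - \frac{6676}{\sqrt{-72 - -770 + 7 \cdot 14 - 980}} + \frac{14024}{-37260} = - \frac{6676}{\sqrt{-72 + 770 + 98 - 980}} + 14024 \left(- \frac{1}{37260}\right) = - \frac{6676}{\sqrt{-184}} - \frac{3506}{9315} = - \frac{6676}{2 i \sqrt{46}} - \frac{3506}{9315} = - 6676 \left(- \frac{i \sqrt{46}}{92}\right) - \frac{3506}{9315} = \frac{1669 i \sqrt{46}}{23} - \frac{3506}{9315} = - \frac{3506}{9315} + \frac{1669 i \sqrt{46}}{23}$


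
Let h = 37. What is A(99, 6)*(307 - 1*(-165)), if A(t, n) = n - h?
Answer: -14632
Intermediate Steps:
A(t, n) = -37 + n (A(t, n) = n - 1*37 = n - 37 = -37 + n)
A(99, 6)*(307 - 1*(-165)) = (-37 + 6)*(307 - 1*(-165)) = -31*(307 + 165) = -31*472 = -14632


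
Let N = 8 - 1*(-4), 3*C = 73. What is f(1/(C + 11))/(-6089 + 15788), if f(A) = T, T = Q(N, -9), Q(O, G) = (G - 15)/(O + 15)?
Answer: -8/87291 ≈ -9.1647e-5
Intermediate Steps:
C = 73/3 (C = (⅓)*73 = 73/3 ≈ 24.333)
N = 12 (N = 8 + 4 = 12)
Q(O, G) = (-15 + G)/(15 + O)
T = -8/9 (T = (-15 - 9)/(15 + 12) = -24/27 = (1/27)*(-24) = -8/9 ≈ -0.88889)
f(A) = -8/9
f(1/(C + 11))/(-6089 + 15788) = -8/(9*(-6089 + 15788)) = -8/9/9699 = -8/9*1/9699 = -8/87291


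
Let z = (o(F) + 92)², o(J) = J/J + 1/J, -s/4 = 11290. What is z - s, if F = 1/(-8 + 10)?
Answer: 54185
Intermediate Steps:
s = -45160 (s = -4*11290 = -45160)
F = ½ (F = 1/2 = ½ ≈ 0.50000)
o(J) = 1 + 1/J
z = 9025 (z = ((1 + ½)/(½) + 92)² = (2*(3/2) + 92)² = (3 + 92)² = 95² = 9025)
z - s = 9025 - 1*(-45160) = 9025 + 45160 = 54185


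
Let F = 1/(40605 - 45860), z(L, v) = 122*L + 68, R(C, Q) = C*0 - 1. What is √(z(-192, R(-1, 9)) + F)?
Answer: 3*I*√71664058795/5255 ≈ 152.83*I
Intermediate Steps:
R(C, Q) = -1 (R(C, Q) = 0 - 1 = -1)
z(L, v) = 68 + 122*L
F = -1/5255 (F = 1/(-5255) = -1/5255 ≈ -0.00019030)
√(z(-192, R(-1, 9)) + F) = √((68 + 122*(-192)) - 1/5255) = √((68 - 23424) - 1/5255) = √(-23356 - 1/5255) = √(-122735781/5255) = 3*I*√71664058795/5255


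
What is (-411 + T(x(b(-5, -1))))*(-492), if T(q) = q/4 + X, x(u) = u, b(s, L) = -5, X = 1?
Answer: 202335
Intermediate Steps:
T(q) = 1 + q/4 (T(q) = q/4 + 1 = 1 + q/4)
(-411 + T(x(b(-5, -1))))*(-492) = (-411 + (1 + (¼)*(-5)))*(-492) = (-411 + (1 - 5/4))*(-492) = (-411 - ¼)*(-492) = -1645/4*(-492) = 202335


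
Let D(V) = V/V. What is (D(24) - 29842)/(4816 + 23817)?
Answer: -29841/28633 ≈ -1.0422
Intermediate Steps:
D(V) = 1
(D(24) - 29842)/(4816 + 23817) = (1 - 29842)/(4816 + 23817) = -29841/28633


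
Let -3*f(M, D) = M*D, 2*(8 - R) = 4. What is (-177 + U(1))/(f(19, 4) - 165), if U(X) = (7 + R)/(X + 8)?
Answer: 1580/1713 ≈ 0.92236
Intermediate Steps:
R = 6 (R = 8 - ½*4 = 8 - 2 = 6)
f(M, D) = -D*M/3 (f(M, D) = -M*D/3 = -D*M/3)
U(X) = 13/(8 + X) (U(X) = (7 + 6)/(X + 8) = 13/(8 + X))
(-177 + U(1))/(f(19, 4) - 165) = (-177 + 13/(8 + 1))/(-⅓*4*19 - 165) = (-177 + 13/9)/(-76/3 - 165) = (-177 + 13*(⅑))/(-571/3) = (-177 + 13/9)*(-3/571) = -1580/9*(-3/571) = 1580/1713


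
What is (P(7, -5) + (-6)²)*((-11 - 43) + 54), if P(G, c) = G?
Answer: 0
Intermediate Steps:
(P(7, -5) + (-6)²)*((-11 - 43) + 54) = (7 + (-6)²)*((-11 - 43) + 54) = (7 + 36)*(-54 + 54) = 43*0 = 0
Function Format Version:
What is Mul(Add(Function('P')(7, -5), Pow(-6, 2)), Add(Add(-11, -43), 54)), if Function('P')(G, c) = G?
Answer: 0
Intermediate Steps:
Mul(Add(Function('P')(7, -5), Pow(-6, 2)), Add(Add(-11, -43), 54)) = Mul(Add(7, Pow(-6, 2)), Add(Add(-11, -43), 54)) = Mul(Add(7, 36), Add(-54, 54)) = Mul(43, 0) = 0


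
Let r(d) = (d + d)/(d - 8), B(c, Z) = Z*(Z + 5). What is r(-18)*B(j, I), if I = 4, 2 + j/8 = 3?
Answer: 648/13 ≈ 49.846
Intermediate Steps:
j = 8 (j = -16 + 8*3 = -16 + 24 = 8)
B(c, Z) = Z*(5 + Z)
r(d) = 2*d/(-8 + d) (r(d) = (2*d)/(-8 + d) = 2*d/(-8 + d))
r(-18)*B(j, I) = (2*(-18)/(-8 - 18))*(4*(5 + 4)) = (2*(-18)/(-26))*(4*9) = (2*(-18)*(-1/26))*36 = (18/13)*36 = 648/13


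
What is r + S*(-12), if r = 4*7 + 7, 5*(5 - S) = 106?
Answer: 1147/5 ≈ 229.40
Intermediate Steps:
S = -81/5 (S = 5 - ⅕*106 = 5 - 106/5 = -81/5 ≈ -16.200)
r = 35 (r = 28 + 7 = 35)
r + S*(-12) = 35 - 81/5*(-12) = 35 + 972/5 = 1147/5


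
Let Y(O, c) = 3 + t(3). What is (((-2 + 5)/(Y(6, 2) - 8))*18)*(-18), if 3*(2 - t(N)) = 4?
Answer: 2916/13 ≈ 224.31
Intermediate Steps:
t(N) = 2/3 (t(N) = 2 - 1/3*4 = 2 - 4/3 = 2/3)
Y(O, c) = 11/3 (Y(O, c) = 3 + 2/3 = 11/3)
(((-2 + 5)/(Y(6, 2) - 8))*18)*(-18) = (((-2 + 5)/(11/3 - 8))*18)*(-18) = ((3/(-13/3))*18)*(-18) = ((3*(-3/13))*18)*(-18) = -9/13*18*(-18) = -162/13*(-18) = 2916/13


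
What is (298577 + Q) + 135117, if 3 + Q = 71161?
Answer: 504852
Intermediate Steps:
Q = 71158 (Q = -3 + 71161 = 71158)
(298577 + Q) + 135117 = (298577 + 71158) + 135117 = 369735 + 135117 = 504852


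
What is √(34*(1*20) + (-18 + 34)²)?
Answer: 6*√26 ≈ 30.594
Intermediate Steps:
√(34*(1*20) + (-18 + 34)²) = √(34*20 + 16²) = √(680 + 256) = √936 = 6*√26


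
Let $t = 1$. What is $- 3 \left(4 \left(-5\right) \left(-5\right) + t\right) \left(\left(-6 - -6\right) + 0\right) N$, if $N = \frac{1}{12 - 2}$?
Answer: $0$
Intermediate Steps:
$N = \frac{1}{10} \approx 0.1$
$- 3 \left(4 \left(-5\right) \left(-5\right) + t\right) \left(\left(-6 - -6\right) + 0\right) N = - 3 \left(4 \left(-5\right) \left(-5\right) + 1\right) \left(\left(-6 - -6\right) + 0\right) \frac{1}{10} = - 3 \left(\left(-20\right) \left(-5\right) + 1\right) \left(\left(-6 + 6\right) + 0\right) \frac{1}{10} = - 3 \left(100 + 1\right) \left(0 + 0\right) \frac{1}{10} = \left(-3\right) 101 \cdot 0 \cdot \frac{1}{10} = \left(-303\right) 0 = 0$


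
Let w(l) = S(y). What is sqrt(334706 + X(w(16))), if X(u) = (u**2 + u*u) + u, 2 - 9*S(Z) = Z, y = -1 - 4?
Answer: sqrt(27111347)/9 ≈ 578.54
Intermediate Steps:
y = -5
S(Z) = 2/9 - Z/9
w(l) = 7/9 (w(l) = 2/9 - 1/9*(-5) = 2/9 + 5/9 = 7/9)
X(u) = u + 2*u**2 (X(u) = (u**2 + u**2) + u = 2*u**2 + u = u + 2*u**2)
sqrt(334706 + X(w(16))) = sqrt(334706 + 7*(1 + 2*(7/9))/9) = sqrt(334706 + 7*(1 + 14/9)/9) = sqrt(334706 + (7/9)*(23/9)) = sqrt(334706 + 161/81) = sqrt(27111347/81) = sqrt(27111347)/9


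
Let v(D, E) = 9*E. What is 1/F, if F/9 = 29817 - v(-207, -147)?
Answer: 1/280260 ≈ 3.5681e-6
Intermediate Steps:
F = 280260 (F = 9*(29817 - 9*(-147)) = 9*(29817 - 1*(-1323)) = 9*(29817 + 1323) = 9*31140 = 280260)
1/F = 1/280260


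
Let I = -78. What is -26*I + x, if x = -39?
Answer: 1989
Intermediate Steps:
-26*I + x = -26*(-78) - 39 = 2028 - 39 = 1989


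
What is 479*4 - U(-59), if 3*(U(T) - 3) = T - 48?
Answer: 5846/3 ≈ 1948.7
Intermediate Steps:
U(T) = -13 + T/3 (U(T) = 3 + (T - 48)/3 = 3 + (-48 + T)/3 = 3 + (-16 + T/3) = -13 + T/3)
479*4 - U(-59) = 479*4 - (-13 + (1/3)*(-59)) = 1916 - (-13 - 59/3) = 1916 - 1*(-98/3) = 1916 + 98/3 = 5846/3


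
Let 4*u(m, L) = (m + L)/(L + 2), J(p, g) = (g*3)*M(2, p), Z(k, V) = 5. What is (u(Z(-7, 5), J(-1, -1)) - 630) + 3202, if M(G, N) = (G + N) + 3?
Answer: 102887/40 ≈ 2572.2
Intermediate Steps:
M(G, N) = 3 + G + N
J(p, g) = 3*g*(5 + p) (J(p, g) = (g*3)*(3 + 2 + p) = (3*g)*(5 + p) = 3*g*(5 + p))
u(m, L) = (L + m)/(4*(2 + L)) (u(m, L) = ((m + L)/(L + 2))/4 = ((L + m)/(2 + L))/4 = (L + m)/(4*(2 + L)))
(u(Z(-7, 5), J(-1, -1)) - 630) + 3202 = ((3*(-1)*(5 - 1) + 5)/(4*(2 + 3*(-1)*(5 - 1))) - 630) + 3202 = ((3*(-1)*4 + 5)/(4*(2 + 3*(-1)*4)) - 630) + 3202 = ((-12 + 5)/(4*(2 - 12)) - 630) + 3202 = ((¼)*(-7)/(-10) - 630) + 3202 = ((¼)*(-⅒)*(-7) - 630) + 3202 = (7/40 - 630) + 3202 = -25193/40 + 3202 = 102887/40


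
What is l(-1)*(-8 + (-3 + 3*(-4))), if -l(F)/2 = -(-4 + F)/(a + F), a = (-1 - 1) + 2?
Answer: -230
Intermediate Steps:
a = 0 (a = -2 + 2 = 0)
l(F) = 2*(-4 + F)/F (l(F) = -(-2)*(-4 + F)/(0 + F) = -(-2)*(-4 + F)/F = 2*(-4 + F)/F)
l(-1)*(-8 + (-3 + 3*(-4))) = (2 - 8/(-1))*(-8 + (-3 + 3*(-4))) = (2 - 8*(-1))*(-8 + (-3 - 12)) = (2 + 8)*(-8 - 15) = 10*(-23) = -230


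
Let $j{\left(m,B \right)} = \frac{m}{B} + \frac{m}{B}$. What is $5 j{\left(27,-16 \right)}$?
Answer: $- \frac{135}{8} \approx -16.875$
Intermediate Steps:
$j{\left(m,B \right)} = \frac{2 m}{B}$
$5 j{\left(27,-16 \right)} = 5 \cdot 2 \cdot 27 \frac{1}{-16} = 5 \cdot 2 \cdot 27 \left(- \frac{1}{16}\right) = 5 \left(- \frac{27}{8}\right) = - \frac{135}{8}$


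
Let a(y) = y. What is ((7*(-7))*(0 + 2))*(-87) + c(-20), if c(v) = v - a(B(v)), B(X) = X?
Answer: 8526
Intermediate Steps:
c(v) = 0 (c(v) = v - v = 0)
((7*(-7))*(0 + 2))*(-87) + c(-20) = ((7*(-7))*(0 + 2))*(-87) + 0 = -49*2*(-87) + 0 = -98*(-87) + 0 = 8526 + 0 = 8526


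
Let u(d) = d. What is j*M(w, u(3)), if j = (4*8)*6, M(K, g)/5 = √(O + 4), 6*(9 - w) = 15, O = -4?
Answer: 0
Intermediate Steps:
w = 13/2 (w = 9 - ⅙*15 = 9 - 5/2 = 13/2 ≈ 6.5000)
M(K, g) = 0 (M(K, g) = 5*√(-4 + 4) = 5*√0 = 5*0 = 0)
j = 192 (j = 32*6 = 192)
j*M(w, u(3)) = 192*0 = 0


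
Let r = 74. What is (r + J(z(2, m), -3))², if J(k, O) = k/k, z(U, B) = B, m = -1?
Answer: 5625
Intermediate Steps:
J(k, O) = 1
(r + J(z(2, m), -3))² = (74 + 1)² = 75² = 5625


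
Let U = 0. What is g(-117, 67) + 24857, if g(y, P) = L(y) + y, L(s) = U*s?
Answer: 24740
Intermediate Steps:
L(s) = 0 (L(s) = 0*s = 0)
g(y, P) = y (g(y, P) = 0 + y = y)
g(-117, 67) + 24857 = -117 + 24857 = 24740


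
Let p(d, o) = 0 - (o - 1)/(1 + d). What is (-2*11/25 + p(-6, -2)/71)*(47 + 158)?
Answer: -64657/355 ≈ -182.13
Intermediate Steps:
p(d, o) = -(-1 + o)/(1 + d) (p(d, o) = 0 - (-1 + o)/(1 + d) = -(-1 + o)/(1 + d))
(-2*11/25 + p(-6, -2)/71)*(47 + 158) = (-2*11/25 + ((1 - 1*(-2))/(1 - 6))/71)*(47 + 158) = (-22*1/25 + ((1 + 2)/(-5))*(1/71))*205 = (-22/25 - 1/5*3*(1/71))*205 = (-22/25 - 3/5*1/71)*205 = (-22/25 - 3/355)*205 = -1577/1775*205 = -64657/355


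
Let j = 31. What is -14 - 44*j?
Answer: -1378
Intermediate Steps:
-14 - 44*j = -14 - 44*31 = -14 - 1364 = -1378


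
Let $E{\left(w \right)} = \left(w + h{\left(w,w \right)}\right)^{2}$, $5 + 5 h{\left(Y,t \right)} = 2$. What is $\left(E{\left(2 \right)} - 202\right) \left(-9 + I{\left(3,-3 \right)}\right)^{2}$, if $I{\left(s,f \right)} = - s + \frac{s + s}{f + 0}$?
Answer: $- \frac{980196}{25} \approx -39208.0$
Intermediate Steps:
$h{\left(Y,t \right)} = - \frac{3}{5}$ ($h{\left(Y,t \right)} = -1 + \frac{1}{5} \cdot 2 = -1 + \frac{2}{5} = - \frac{3}{5}$)
$I{\left(s,f \right)} = - s + \frac{2 s}{f}$
$E{\left(w \right)} = \left(- \frac{3}{5} + w\right)^{2}$ ($E{\left(w \right)} = \left(w - \frac{3}{5}\right)^{2} = \left(- \frac{3}{5} + w\right)^{2}$)
$\left(E{\left(2 \right)} - 202\right) \left(-9 + I{\left(3,-3 \right)}\right)^{2} = \left(\frac{\left(-3 + 5 \cdot 2\right)^{2}}{25} - 202\right) \left(-9 + \frac{3 \left(2 - -3\right)}{-3}\right)^{2} = \left(\frac{\left(-3 + 10\right)^{2}}{25} - 202\right) \left(-9 + 3 \left(- \frac{1}{3}\right) \left(2 + 3\right)\right)^{2} = \left(\frac{7^{2}}{25} - 202\right) \left(-9 + 3 \left(- \frac{1}{3}\right) 5\right)^{2} = \left(\frac{1}{25} \cdot 49 - 202\right) \left(-9 - 5\right)^{2} = \left(\frac{49}{25} - 202\right) \left(-14\right)^{2} = \left(- \frac{5001}{25}\right) 196 = - \frac{980196}{25}$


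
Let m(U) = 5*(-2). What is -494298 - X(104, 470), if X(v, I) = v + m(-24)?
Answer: -494392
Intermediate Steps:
m(U) = -10
X(v, I) = -10 + v (X(v, I) = v - 10 = -10 + v)
-494298 - X(104, 470) = -494298 - (-10 + 104) = -494298 - 1*94 = -494298 - 94 = -494392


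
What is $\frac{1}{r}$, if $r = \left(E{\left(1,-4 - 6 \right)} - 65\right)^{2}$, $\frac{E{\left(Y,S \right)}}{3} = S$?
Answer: $\frac{1}{9025} \approx 0.0001108$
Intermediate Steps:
$E{\left(Y,S \right)} = 3 S$
$r = 9025$ ($r = \left(3 \left(-4 - 6\right) - 65\right)^{2} = \left(3 \left(-10\right) - 65\right)^{2} = \left(-30 - 65\right)^{2} = \left(-95\right)^{2} = 9025$)
$\frac{1}{r} = \frac{1}{9025}$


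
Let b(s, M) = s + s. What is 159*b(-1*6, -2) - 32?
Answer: -1940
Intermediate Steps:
b(s, M) = 2*s
159*b(-1*6, -2) - 32 = 159*(2*(-1*6)) - 32 = 159*(2*(-6)) - 32 = 159*(-12) - 32 = -1908 - 32 = -1940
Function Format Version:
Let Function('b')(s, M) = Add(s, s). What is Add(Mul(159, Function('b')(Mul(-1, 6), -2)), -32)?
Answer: -1940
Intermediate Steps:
Function('b')(s, M) = Mul(2, s)
Add(Mul(159, Function('b')(Mul(-1, 6), -2)), -32) = Add(Mul(159, Mul(2, Mul(-1, 6))), -32) = Add(Mul(159, Mul(2, -6)), -32) = Add(Mul(159, -12), -32) = Add(-1908, -32) = -1940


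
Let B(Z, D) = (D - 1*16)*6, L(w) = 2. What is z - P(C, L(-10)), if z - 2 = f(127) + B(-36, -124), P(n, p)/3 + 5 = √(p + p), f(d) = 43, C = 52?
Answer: -786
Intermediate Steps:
P(n, p) = -15 + 3*√2*√p (P(n, p) = -15 + 3*√(p + p) = -15 + 3*√(2*p) = -15 + 3*(√2*√p) = -15 + 3*√2*√p)
B(Z, D) = -96 + 6*D (B(Z, D) = (D - 16)*6 = (-16 + D)*6 = -96 + 6*D)
z = -795 (z = 2 + (43 + (-96 + 6*(-124))) = 2 + (43 + (-96 - 744)) = 2 + (43 - 840) = 2 - 797 = -795)
z - P(C, L(-10)) = -795 - (-15 + 3*√2*√2) = -795 - (-15 + 6) = -795 - 1*(-9) = -795 + 9 = -786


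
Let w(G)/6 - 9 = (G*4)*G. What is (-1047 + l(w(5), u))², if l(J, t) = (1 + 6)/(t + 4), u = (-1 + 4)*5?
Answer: 395452996/361 ≈ 1.0954e+6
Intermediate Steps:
u = 15 (u = 3*5 = 15)
w(G) = 54 + 24*G² (w(G) = 54 + 6*((G*4)*G) = 54 + 6*((4*G)*G) = 54 + 6*(4*G²) = 54 + 24*G²)
l(J, t) = 7/(4 + t)
(-1047 + l(w(5), u))² = (-1047 + 7/(4 + 15))² = (-1047 + 7/19)² = (-19886/19)² = 395452996/361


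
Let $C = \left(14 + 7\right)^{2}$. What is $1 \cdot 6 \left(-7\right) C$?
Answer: $-18522$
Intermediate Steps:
$C = 441$ ($C = 21^{2} = 441$)
$1 \cdot 6 \left(-7\right) C = 1 \cdot 6 \left(-7\right) 441 = 6 \left(-7\right) 441 = \left(-42\right) 441 = -18522$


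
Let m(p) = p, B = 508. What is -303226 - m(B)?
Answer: -303734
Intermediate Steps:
-303226 - m(B) = -303226 - 1*508 = -303226 - 508 = -303734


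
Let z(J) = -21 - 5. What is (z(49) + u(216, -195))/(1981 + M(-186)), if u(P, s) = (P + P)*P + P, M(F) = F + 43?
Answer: 46751/919 ≈ 50.872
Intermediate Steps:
z(J) = -26
M(F) = 43 + F
u(P, s) = P + 2*P² (u(P, s) = (2*P)*P + P = 2*P² + P = P + 2*P²)
(z(49) + u(216, -195))/(1981 + M(-186)) = (-26 + 216*(1 + 2*216))/(1981 + (43 - 186)) = (-26 + 216*(1 + 432))/(1981 - 143) = (-26 + 216*433)/1838 = (-26 + 93528)*(1/1838) = 93502*(1/1838) = 46751/919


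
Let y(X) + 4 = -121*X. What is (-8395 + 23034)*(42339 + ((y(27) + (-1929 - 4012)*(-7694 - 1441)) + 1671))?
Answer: 795070059586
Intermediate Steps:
y(X) = -4 - 121*X
(-8395 + 23034)*(42339 + ((y(27) + (-1929 - 4012)*(-7694 - 1441)) + 1671)) = (-8395 + 23034)*(42339 + (((-4 - 121*27) + (-1929 - 4012)*(-7694 - 1441)) + 1671)) = 14639*(42339 + (((-4 - 3267) - 5941*(-9135)) + 1671)) = 14639*(42339 + ((-3271 + 54271035) + 1671)) = 14639*(42339 + (54267764 + 1671)) = 14639*(42339 + 54269435) = 14639*54311774 = 795070059586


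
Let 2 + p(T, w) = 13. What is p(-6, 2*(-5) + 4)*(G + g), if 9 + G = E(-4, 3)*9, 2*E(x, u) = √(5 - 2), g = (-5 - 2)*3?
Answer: -330 + 99*√3/2 ≈ -244.26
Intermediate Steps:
p(T, w) = 11 (p(T, w) = -2 + 13 = 11)
g = -21 (g = -7*3 = -21)
E(x, u) = √3/2 (E(x, u) = √(5 - 2)/2 = √3/2)
G = -9 + 9*√3/2 (G = -9 + (√3/2)*9 = -9 + 9*√3/2 ≈ -1.2058)
p(-6, 2*(-5) + 4)*(G + g) = 11*((-9 + 9*√3/2) - 21) = 11*(-30 + 9*√3/2) = -330 + 99*√3/2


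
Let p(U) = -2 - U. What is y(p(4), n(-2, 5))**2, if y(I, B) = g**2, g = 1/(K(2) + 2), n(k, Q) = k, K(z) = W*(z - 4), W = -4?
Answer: 1/10000 ≈ 0.00010000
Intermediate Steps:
K(z) = 16 - 4*z (K(z) = -4*(z - 4) = -4*(-4 + z) = 16 - 4*z)
g = 1/10 (g = 1/((16 - 4*2) + 2) = 1/((16 - 8) + 2) = 1/(8 + 2) = 1/10 ≈ 0.10000)
y(I, B) = 1/100 (y(I, B) = (1/10)**2 = 1/100)
y(p(4), n(-2, 5))**2 = (1/100)**2 = 1/10000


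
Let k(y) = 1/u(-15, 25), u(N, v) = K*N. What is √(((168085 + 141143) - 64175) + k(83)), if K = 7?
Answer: 2*√675427305/105 ≈ 495.03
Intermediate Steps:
u(N, v) = 7*N
k(y) = -1/105 (k(y) = 1/(7*(-15)) = 1/(-105) = -1/105)
√(((168085 + 141143) - 64175) + k(83)) = √(((168085 + 141143) - 64175) - 1/105) = √((309228 - 64175) - 1/105) = √(245053 - 1/105) = √(25730564/105) = 2*√675427305/105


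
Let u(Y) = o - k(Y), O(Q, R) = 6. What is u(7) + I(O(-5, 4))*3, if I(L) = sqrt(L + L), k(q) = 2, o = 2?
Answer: 6*sqrt(3) ≈ 10.392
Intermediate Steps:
u(Y) = 0 (u(Y) = 2 - 1*2 = 2 - 2 = 0)
I(L) = sqrt(2)*sqrt(L) (I(L) = sqrt(2*L) = sqrt(2)*sqrt(L))
u(7) + I(O(-5, 4))*3 = 0 + (sqrt(2)*sqrt(6))*3 = 0 + (2*sqrt(3))*3 = 0 + 6*sqrt(3) = 6*sqrt(3)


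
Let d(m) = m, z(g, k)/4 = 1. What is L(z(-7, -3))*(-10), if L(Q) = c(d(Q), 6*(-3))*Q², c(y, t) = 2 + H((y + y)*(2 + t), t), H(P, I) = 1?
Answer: -480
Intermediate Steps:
z(g, k) = 4 (z(g, k) = 4*1 = 4)
c(y, t) = 3 (c(y, t) = 2 + 1 = 3)
L(Q) = 3*Q²
L(z(-7, -3))*(-10) = (3*4²)*(-10) = (3*16)*(-10) = 48*(-10) = -480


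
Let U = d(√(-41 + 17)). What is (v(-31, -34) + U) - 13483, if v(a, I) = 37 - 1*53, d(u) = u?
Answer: -13499 + 2*I*√6 ≈ -13499.0 + 4.899*I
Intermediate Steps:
U = 2*I*√6 (U = √(-41 + 17) = √(-24) = 2*I*√6 ≈ 4.899*I)
v(a, I) = -16 (v(a, I) = 37 - 53 = -16)
(v(-31, -34) + U) - 13483 = (-16 + 2*I*√6) - 13483 = -13499 + 2*I*√6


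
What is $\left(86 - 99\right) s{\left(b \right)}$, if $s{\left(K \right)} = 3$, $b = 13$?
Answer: $-39$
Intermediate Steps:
$\left(86 - 99\right) s{\left(b \right)} = \left(86 - 99\right) 3 = \left(-13\right) 3 = -39$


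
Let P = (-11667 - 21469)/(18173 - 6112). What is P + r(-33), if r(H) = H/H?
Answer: -21075/12061 ≈ -1.7474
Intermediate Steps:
r(H) = 1
P = -33136/12061 ≈ -2.7474
P + r(-33) = -33136/12061 + 1 = -21075/12061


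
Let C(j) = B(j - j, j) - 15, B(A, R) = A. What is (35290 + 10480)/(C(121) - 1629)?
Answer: -22885/822 ≈ -27.841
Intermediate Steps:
C(j) = -15 (C(j) = (j - j) - 15 = 0 - 15 = -15)
(35290 + 10480)/(C(121) - 1629) = (35290 + 10480)/(-15 - 1629) = 45770/(-1644) = 45770*(-1/1644) = -22885/822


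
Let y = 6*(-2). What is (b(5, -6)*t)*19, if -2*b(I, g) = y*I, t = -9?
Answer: -5130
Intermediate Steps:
y = -12
b(I, g) = 6*I (b(I, g) = -(-6)*I = 6*I)
(b(5, -6)*t)*19 = ((6*5)*(-9))*19 = (30*(-9))*19 = -270*19 = -5130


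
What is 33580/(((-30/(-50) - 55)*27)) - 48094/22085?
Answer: -1015318459/40548060 ≈ -25.040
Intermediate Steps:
33580/(((-30/(-50) - 55)*27)) - 48094/22085 = 33580/(((-30*(-1/50) - 55)*27)) - 48094*1/22085 = 33580/(((3/5 - 55)*27)) - 48094/22085 = 33580/((-272/5*27)) - 48094/22085 = 33580/(-7344/5) - 48094/22085 = 33580*(-5/7344) - 48094/22085 = -41975/1836 - 48094/22085 = -1015318459/40548060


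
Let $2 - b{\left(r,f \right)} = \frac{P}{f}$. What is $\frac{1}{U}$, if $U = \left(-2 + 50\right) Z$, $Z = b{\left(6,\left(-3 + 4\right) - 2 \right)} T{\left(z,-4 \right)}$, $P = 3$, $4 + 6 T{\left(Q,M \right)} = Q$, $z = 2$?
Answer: $- \frac{1}{80} \approx -0.0125$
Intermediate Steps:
$T{\left(Q,M \right)} = - \frac{2}{3} + \frac{Q}{6}$
$b{\left(r,f \right)} = 2 - \frac{3}{f}$
$Z = - \frac{5}{3}$ ($Z = \left(2 - \frac{3}{\left(-3 + 4\right) - 2}\right) \left(- \frac{2}{3} + \frac{1}{6} \cdot 2\right) = \left(2 - \frac{3}{1 - 2}\right) \left(- \frac{2}{3} + \frac{1}{3}\right) = \left(2 - \frac{3}{-1}\right) \left(- \frac{1}{3}\right) = \left(2 - -3\right) \left(- \frac{1}{3}\right) = \left(2 + 3\right) \left(- \frac{1}{3}\right) = 5 \left(- \frac{1}{3}\right) = - \frac{5}{3} \approx -1.6667$)
$U = -80$ ($U = \left(-2 + 50\right) \left(- \frac{5}{3}\right) = 48 \left(- \frac{5}{3}\right) = -80$)
$\frac{1}{U} = \frac{1}{-80} = - \frac{1}{80}$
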